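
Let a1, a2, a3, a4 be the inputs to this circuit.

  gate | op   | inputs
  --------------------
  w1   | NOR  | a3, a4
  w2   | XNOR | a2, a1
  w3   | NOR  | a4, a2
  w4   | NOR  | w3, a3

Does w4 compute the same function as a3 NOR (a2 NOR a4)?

w3 = a4 NOR a2
w4 = w3 NOR a3 = (a4 NOR a2) NOR a3
At a1=0, a2=0, a3=0, a4=0: circuit gives 0, formula gives 0.
At a1=0, a2=0, a3=0, a4=1: circuit gives 1, formula gives 1.
Agrees on all 16 inputs.

Yes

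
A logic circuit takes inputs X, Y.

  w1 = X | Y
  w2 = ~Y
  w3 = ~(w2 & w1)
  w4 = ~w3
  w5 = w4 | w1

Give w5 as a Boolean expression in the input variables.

~(~(~Y & (X | Y))) | (X | Y)

w1 = X | Y
w2 = ~Y
w3 = ~(w2 & w1) = ~(~Y & (X | Y))
w4 = ~w3 = ~(~(~Y & (X | Y)))
w5 = w4 | w1 = ~(~(~Y & (X | Y))) | (X | Y)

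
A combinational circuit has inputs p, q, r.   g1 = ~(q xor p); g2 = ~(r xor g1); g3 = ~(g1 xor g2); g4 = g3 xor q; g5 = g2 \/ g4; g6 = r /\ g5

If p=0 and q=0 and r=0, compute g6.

g1 = ~(0 xor 0) = 1
g2 = ~(0 xor 1) = 0
g3 = ~(1 xor 0) = 0
g4 = 0 xor 0 = 0
g5 = 0 \/ 0 = 0
g6 = 0 /\ 0 = 0

0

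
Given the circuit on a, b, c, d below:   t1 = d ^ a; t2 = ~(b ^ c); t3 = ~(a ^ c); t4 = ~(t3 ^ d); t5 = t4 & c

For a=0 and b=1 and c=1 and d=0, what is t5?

1

t3 = ~(0 ^ 1) = 0
t4 = ~(0 ^ 0) = 1
t5 = 1 & 1 = 1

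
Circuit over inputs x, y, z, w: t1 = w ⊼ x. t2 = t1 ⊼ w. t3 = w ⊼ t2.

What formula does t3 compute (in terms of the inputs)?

w ⊼ ((w ⊼ x) ⊼ w)

t1 = w ⊼ x
t2 = t1 ⊼ w = (w ⊼ x) ⊼ w
t3 = w ⊼ t2 = w ⊼ ((w ⊼ x) ⊼ w)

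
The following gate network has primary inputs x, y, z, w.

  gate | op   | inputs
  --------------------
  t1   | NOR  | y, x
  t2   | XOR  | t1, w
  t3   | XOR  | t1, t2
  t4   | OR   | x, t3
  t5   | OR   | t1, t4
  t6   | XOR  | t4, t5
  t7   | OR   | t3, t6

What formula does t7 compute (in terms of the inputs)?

t1 = y NOR x
t2 = t1 XOR w = (y NOR x) XOR w
t3 = t1 XOR t2 = (y NOR x) XOR ((y NOR x) XOR w)
t4 = x OR t3 = x OR ((y NOR x) XOR ((y NOR x) XOR w))
t5 = t1 OR t4 = (y NOR x) OR (x OR ((y NOR x) XOR ((y NOR x) XOR w)))
t6 = t4 XOR t5 = (x OR ((y NOR x) XOR ((y NOR x) XOR w))) XOR ((y NOR x) OR (x OR ((y NOR x) XOR ((y NOR x) XOR w))))
t7 = t3 OR t6 = ((y NOR x) XOR ((y NOR x) XOR w)) OR ((x OR ((y NOR x) XOR ((y NOR x) XOR w))) XOR ((y NOR x) OR (x OR ((y NOR x) XOR ((y NOR x) XOR w)))))

((y NOR x) XOR ((y NOR x) XOR w)) OR ((x OR ((y NOR x) XOR ((y NOR x) XOR w))) XOR ((y NOR x) OR (x OR ((y NOR x) XOR ((y NOR x) XOR w)))))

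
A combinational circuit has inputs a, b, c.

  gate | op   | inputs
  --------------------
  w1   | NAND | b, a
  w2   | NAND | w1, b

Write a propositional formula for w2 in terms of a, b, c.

(b NAND a) NAND b

w1 = b NAND a
w2 = w1 NAND b = (b NAND a) NAND b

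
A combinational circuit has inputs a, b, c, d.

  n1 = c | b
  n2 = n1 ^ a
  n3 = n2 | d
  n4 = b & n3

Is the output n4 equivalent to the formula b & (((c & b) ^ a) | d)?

n1 = c | b
n2 = n1 ^ a = (c | b) ^ a
n3 = n2 | d = ((c | b) ^ a) | d
n4 = b & n3 = b & (((c | b) ^ a) | d)
At a=0, b=1, c=0, d=0: circuit gives 1, formula gives 0.

No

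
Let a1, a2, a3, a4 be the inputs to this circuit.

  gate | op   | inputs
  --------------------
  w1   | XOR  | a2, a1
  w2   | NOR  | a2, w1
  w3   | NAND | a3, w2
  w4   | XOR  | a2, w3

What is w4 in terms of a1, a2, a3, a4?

w1 = a2 XOR a1
w2 = a2 NOR w1 = a2 NOR (a2 XOR a1)
w3 = a3 NAND w2 = a3 NAND (a2 NOR (a2 XOR a1))
w4 = a2 XOR w3 = a2 XOR (a3 NAND (a2 NOR (a2 XOR a1)))

a2 XOR (a3 NAND (a2 NOR (a2 XOR a1)))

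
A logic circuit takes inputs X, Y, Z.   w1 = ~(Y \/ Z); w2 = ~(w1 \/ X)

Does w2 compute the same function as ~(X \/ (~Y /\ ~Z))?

Yes

w1 = ~(Y \/ Z)
w2 = ~(w1 \/ X) = ~((~(Y \/ Z)) \/ X)
At X=0, Y=0, Z=0: circuit gives 0, formula gives 0.
At X=0, Y=0, Z=1: circuit gives 1, formula gives 1.
Agrees on all 8 inputs.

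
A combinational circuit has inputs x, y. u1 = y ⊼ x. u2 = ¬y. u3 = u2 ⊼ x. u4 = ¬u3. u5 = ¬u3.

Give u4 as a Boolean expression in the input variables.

u2 = ¬y
u3 = u2 ⊼ x = ¬y ⊼ x
u4 = ¬u3 = ¬(¬y ⊼ x)

¬(¬y ⊼ x)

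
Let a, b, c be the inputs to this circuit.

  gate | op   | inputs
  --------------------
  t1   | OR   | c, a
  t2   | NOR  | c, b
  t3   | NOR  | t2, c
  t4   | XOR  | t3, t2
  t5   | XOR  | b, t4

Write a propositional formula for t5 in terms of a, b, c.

b XOR (((c NOR b) NOR c) XOR (c NOR b))

t2 = c NOR b
t3 = t2 NOR c = (c NOR b) NOR c
t4 = t3 XOR t2 = ((c NOR b) NOR c) XOR (c NOR b)
t5 = b XOR t4 = b XOR (((c NOR b) NOR c) XOR (c NOR b))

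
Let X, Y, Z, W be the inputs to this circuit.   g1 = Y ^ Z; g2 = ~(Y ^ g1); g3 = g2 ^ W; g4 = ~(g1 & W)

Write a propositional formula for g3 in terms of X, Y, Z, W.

g1 = Y ^ Z
g2 = ~(Y ^ g1) = ~(Y ^ (Y ^ Z))
g3 = g2 ^ W = (~(Y ^ (Y ^ Z))) ^ W

(~(Y ^ (Y ^ Z))) ^ W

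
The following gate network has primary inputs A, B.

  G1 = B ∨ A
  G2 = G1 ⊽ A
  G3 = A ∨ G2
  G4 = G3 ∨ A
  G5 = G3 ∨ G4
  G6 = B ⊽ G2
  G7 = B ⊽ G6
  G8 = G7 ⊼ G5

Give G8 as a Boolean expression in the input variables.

(B ⊽ (B ⊽ ((B ∨ A) ⊽ A))) ⊼ ((A ∨ ((B ∨ A) ⊽ A)) ∨ ((A ∨ ((B ∨ A) ⊽ A)) ∨ A))

G1 = B ∨ A
G2 = G1 ⊽ A = (B ∨ A) ⊽ A
G3 = A ∨ G2 = A ∨ ((B ∨ A) ⊽ A)
G4 = G3 ∨ A = (A ∨ ((B ∨ A) ⊽ A)) ∨ A
G5 = G3 ∨ G4 = (A ∨ ((B ∨ A) ⊽ A)) ∨ ((A ∨ ((B ∨ A) ⊽ A)) ∨ A)
G6 = B ⊽ G2 = B ⊽ ((B ∨ A) ⊽ A)
G7 = B ⊽ G6 = B ⊽ (B ⊽ ((B ∨ A) ⊽ A))
G8 = G7 ⊼ G5 = (B ⊽ (B ⊽ ((B ∨ A) ⊽ A))) ⊼ ((A ∨ ((B ∨ A) ⊽ A)) ∨ ((A ∨ ((B ∨ A) ⊽ A)) ∨ A))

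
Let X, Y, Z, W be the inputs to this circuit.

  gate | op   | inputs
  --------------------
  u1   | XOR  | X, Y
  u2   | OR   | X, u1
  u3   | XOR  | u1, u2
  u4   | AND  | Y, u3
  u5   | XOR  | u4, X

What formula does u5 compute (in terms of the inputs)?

u1 = X XOR Y
u2 = X OR u1 = X OR (X XOR Y)
u3 = u1 XOR u2 = (X XOR Y) XOR (X OR (X XOR Y))
u4 = Y AND u3 = Y AND ((X XOR Y) XOR (X OR (X XOR Y)))
u5 = u4 XOR X = (Y AND ((X XOR Y) XOR (X OR (X XOR Y)))) XOR X

(Y AND ((X XOR Y) XOR (X OR (X XOR Y)))) XOR X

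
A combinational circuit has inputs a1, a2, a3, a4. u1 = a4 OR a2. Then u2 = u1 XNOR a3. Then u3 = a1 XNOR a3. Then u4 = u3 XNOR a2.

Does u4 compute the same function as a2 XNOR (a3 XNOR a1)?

u3 = a1 XNOR a3
u4 = u3 XNOR a2 = (a1 XNOR a3) XNOR a2
At a1=0, a2=0, a3=0, a4=0: circuit gives 0, formula gives 0.
At a1=0, a2=0, a3=1, a4=0: circuit gives 1, formula gives 1.
Agrees on all 16 inputs.

Yes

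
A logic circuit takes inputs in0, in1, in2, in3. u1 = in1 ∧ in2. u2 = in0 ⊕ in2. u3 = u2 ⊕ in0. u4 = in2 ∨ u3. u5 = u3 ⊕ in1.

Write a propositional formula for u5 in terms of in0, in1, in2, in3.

u2 = in0 ⊕ in2
u3 = u2 ⊕ in0 = (in0 ⊕ in2) ⊕ in0
u5 = u3 ⊕ in1 = ((in0 ⊕ in2) ⊕ in0) ⊕ in1

((in0 ⊕ in2) ⊕ in0) ⊕ in1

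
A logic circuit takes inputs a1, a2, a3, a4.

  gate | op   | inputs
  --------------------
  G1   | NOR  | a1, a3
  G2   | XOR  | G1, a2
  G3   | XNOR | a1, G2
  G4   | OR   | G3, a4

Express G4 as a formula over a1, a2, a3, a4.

G1 = a1 NOR a3
G2 = G1 XOR a2 = (a1 NOR a3) XOR a2
G3 = a1 XNOR G2 = a1 XNOR ((a1 NOR a3) XOR a2)
G4 = G3 OR a4 = (a1 XNOR ((a1 NOR a3) XOR a2)) OR a4

(a1 XNOR ((a1 NOR a3) XOR a2)) OR a4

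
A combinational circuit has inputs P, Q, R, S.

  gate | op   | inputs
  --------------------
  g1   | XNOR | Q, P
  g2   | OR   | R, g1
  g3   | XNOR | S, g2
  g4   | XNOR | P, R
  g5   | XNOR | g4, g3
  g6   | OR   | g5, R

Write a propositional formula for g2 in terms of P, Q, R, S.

g1 = Q XNOR P
g2 = R OR g1 = R OR (Q XNOR P)

R OR (Q XNOR P)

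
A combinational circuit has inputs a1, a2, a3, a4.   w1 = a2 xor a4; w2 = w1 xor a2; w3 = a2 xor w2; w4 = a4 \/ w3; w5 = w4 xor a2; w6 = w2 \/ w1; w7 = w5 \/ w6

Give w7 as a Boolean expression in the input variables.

w1 = a2 xor a4
w2 = w1 xor a2 = (a2 xor a4) xor a2
w3 = a2 xor w2 = a2 xor ((a2 xor a4) xor a2)
w4 = a4 \/ w3 = a4 \/ (a2 xor ((a2 xor a4) xor a2))
w5 = w4 xor a2 = (a4 \/ (a2 xor ((a2 xor a4) xor a2))) xor a2
w6 = w2 \/ w1 = ((a2 xor a4) xor a2) \/ (a2 xor a4)
w7 = w5 \/ w6 = ((a4 \/ (a2 xor ((a2 xor a4) xor a2))) xor a2) \/ (((a2 xor a4) xor a2) \/ (a2 xor a4))

((a4 \/ (a2 xor ((a2 xor a4) xor a2))) xor a2) \/ (((a2 xor a4) xor a2) \/ (a2 xor a4))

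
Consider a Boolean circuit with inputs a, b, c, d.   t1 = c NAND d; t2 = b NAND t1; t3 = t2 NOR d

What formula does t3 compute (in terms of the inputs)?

t1 = c NAND d
t2 = b NAND t1 = b NAND (c NAND d)
t3 = t2 NOR d = (b NAND (c NAND d)) NOR d

(b NAND (c NAND d)) NOR d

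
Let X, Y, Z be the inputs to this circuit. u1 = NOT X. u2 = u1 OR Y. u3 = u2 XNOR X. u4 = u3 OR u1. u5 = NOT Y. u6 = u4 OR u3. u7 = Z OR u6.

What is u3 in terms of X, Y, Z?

u1 = NOT X
u2 = u1 OR Y = NOT X OR Y
u3 = u2 XNOR X = (NOT X OR Y) XNOR X

(NOT X OR Y) XNOR X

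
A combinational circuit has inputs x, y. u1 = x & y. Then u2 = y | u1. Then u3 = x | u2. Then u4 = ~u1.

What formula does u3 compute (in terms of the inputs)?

x | (y | (x & y))

u1 = x & y
u2 = y | u1 = y | (x & y)
u3 = x | u2 = x | (y | (x & y))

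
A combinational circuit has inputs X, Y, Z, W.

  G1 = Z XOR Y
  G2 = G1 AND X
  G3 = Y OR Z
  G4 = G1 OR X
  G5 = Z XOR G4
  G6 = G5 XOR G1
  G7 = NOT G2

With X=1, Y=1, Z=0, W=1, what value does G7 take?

G1 = 0 XOR 1 = 1
G2 = 1 AND 1 = 1
G7 = NOT 1 = 0

0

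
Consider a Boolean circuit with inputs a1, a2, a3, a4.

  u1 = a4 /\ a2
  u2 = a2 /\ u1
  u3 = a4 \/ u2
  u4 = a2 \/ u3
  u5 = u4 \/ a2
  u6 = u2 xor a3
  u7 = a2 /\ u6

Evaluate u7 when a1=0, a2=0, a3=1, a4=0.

0

u1 = 0 /\ 0 = 0
u2 = 0 /\ 0 = 0
u6 = 0 xor 1 = 1
u7 = 0 /\ 1 = 0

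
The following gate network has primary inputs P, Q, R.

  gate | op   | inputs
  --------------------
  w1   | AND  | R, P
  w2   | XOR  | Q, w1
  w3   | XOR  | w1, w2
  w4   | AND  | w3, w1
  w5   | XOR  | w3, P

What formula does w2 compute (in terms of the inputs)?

w1 = R AND P
w2 = Q XOR w1 = Q XOR (R AND P)

Q XOR (R AND P)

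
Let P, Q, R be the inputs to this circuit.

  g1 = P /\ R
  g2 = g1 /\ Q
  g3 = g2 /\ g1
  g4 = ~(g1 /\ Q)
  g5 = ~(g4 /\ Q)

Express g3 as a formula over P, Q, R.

g1 = P /\ R
g2 = g1 /\ Q = (P /\ R) /\ Q
g3 = g2 /\ g1 = ((P /\ R) /\ Q) /\ (P /\ R)

((P /\ R) /\ Q) /\ (P /\ R)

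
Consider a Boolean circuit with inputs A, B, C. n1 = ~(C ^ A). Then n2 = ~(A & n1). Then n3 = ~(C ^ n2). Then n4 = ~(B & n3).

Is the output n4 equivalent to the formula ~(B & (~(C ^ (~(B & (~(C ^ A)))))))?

n1 = ~(C ^ A)
n2 = ~(A & n1) = ~(A & (~(C ^ A)))
n3 = ~(C ^ n2) = ~(C ^ (~(A & (~(C ^ A)))))
n4 = ~(B & n3) = ~(B & (~(C ^ (~(A & (~(C ^ A)))))))
At A=0, B=1, C=0: circuit gives 1, formula gives 0.

No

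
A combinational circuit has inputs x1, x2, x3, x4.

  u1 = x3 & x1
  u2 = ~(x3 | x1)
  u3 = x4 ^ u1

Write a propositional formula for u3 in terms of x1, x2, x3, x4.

x4 ^ (x3 & x1)

u1 = x3 & x1
u3 = x4 ^ u1 = x4 ^ (x3 & x1)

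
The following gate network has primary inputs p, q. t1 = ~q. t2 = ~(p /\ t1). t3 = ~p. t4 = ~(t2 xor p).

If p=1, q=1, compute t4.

t1 = ~1 = 0
t2 = ~(1 /\ 0) = 1
t4 = ~(1 xor 1) = 1

1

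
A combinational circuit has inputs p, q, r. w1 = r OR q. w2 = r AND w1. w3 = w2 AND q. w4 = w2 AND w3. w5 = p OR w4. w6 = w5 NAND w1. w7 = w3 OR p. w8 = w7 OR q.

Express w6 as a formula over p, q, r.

(p OR ((r AND (r OR q)) AND ((r AND (r OR q)) AND q))) NAND (r OR q)

w1 = r OR q
w2 = r AND w1 = r AND (r OR q)
w3 = w2 AND q = (r AND (r OR q)) AND q
w4 = w2 AND w3 = (r AND (r OR q)) AND ((r AND (r OR q)) AND q)
w5 = p OR w4 = p OR ((r AND (r OR q)) AND ((r AND (r OR q)) AND q))
w6 = w5 NAND w1 = (p OR ((r AND (r OR q)) AND ((r AND (r OR q)) AND q))) NAND (r OR q)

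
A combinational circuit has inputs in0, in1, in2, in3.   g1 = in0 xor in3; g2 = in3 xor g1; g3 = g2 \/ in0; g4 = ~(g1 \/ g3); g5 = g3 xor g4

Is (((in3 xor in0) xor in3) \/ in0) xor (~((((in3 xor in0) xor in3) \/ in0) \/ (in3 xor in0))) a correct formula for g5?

g1 = in0 xor in3
g2 = in3 xor g1 = in3 xor (in0 xor in3)
g3 = g2 \/ in0 = (in3 xor (in0 xor in3)) \/ in0
g4 = ~(g1 \/ g3) = ~((in0 xor in3) \/ ((in3 xor (in0 xor in3)) \/ in0))
g5 = g3 xor g4 = ((in3 xor (in0 xor in3)) \/ in0) xor (~((in0 xor in3) \/ ((in3 xor (in0 xor in3)) \/ in0)))
At in0=0, in1=0, in2=0, in3=1: circuit gives 0, formula gives 0.
At in0=0, in1=0, in2=0, in3=0: circuit gives 1, formula gives 1.
Agrees on all 16 inputs.

Yes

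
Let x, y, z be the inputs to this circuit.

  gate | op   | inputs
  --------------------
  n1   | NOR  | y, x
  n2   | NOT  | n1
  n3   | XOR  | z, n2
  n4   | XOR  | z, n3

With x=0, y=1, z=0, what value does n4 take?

n1 = 1 NOR 0 = 0
n2 = NOT 0 = 1
n3 = 0 XOR 1 = 1
n4 = 0 XOR 1 = 1

1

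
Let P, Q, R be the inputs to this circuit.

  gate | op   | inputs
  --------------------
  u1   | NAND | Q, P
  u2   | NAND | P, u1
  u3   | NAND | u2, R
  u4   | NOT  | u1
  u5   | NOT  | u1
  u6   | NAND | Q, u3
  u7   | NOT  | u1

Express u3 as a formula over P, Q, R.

(P NAND (Q NAND P)) NAND R

u1 = Q NAND P
u2 = P NAND u1 = P NAND (Q NAND P)
u3 = u2 NAND R = (P NAND (Q NAND P)) NAND R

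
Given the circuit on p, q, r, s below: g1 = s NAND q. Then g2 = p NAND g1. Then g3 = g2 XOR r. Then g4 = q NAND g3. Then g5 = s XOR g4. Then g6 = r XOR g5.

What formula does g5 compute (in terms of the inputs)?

s XOR (q NAND ((p NAND (s NAND q)) XOR r))

g1 = s NAND q
g2 = p NAND g1 = p NAND (s NAND q)
g3 = g2 XOR r = (p NAND (s NAND q)) XOR r
g4 = q NAND g3 = q NAND ((p NAND (s NAND q)) XOR r)
g5 = s XOR g4 = s XOR (q NAND ((p NAND (s NAND q)) XOR r))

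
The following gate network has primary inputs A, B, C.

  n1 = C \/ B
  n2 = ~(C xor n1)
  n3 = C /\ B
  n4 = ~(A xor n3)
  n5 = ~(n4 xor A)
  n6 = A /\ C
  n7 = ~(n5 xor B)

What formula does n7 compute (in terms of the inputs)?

~((~((~(A xor (C /\ B))) xor A)) xor B)

n3 = C /\ B
n4 = ~(A xor n3) = ~(A xor (C /\ B))
n5 = ~(n4 xor A) = ~((~(A xor (C /\ B))) xor A)
n7 = ~(n5 xor B) = ~((~((~(A xor (C /\ B))) xor A)) xor B)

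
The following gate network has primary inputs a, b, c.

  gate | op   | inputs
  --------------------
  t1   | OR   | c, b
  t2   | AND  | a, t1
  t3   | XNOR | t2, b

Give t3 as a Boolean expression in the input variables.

t1 = c OR b
t2 = a AND t1 = a AND (c OR b)
t3 = t2 XNOR b = (a AND (c OR b)) XNOR b

(a AND (c OR b)) XNOR b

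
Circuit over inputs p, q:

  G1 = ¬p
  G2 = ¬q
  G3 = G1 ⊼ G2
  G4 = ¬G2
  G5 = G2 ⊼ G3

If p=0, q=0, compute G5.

G1 = ¬0 = 1
G2 = ¬0 = 1
G3 = 1 ⊼ 1 = 0
G5 = 1 ⊼ 0 = 1

1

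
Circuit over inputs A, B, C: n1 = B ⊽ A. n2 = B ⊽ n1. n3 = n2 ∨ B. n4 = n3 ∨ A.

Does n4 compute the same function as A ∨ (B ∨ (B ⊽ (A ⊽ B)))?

n1 = B ⊽ A
n2 = B ⊽ n1 = B ⊽ (B ⊽ A)
n3 = n2 ∨ B = (B ⊽ (B ⊽ A)) ∨ B
n4 = n3 ∨ A = ((B ⊽ (B ⊽ A)) ∨ B) ∨ A
At A=0, B=0, C=0: circuit gives 0, formula gives 0.
At A=0, B=1, C=0: circuit gives 1, formula gives 1.
Agrees on all 8 inputs.

Yes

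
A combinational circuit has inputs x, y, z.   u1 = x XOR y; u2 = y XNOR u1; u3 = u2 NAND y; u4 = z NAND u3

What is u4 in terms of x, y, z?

u1 = x XOR y
u2 = y XNOR u1 = y XNOR (x XOR y)
u3 = u2 NAND y = (y XNOR (x XOR y)) NAND y
u4 = z NAND u3 = z NAND ((y XNOR (x XOR y)) NAND y)

z NAND ((y XNOR (x XOR y)) NAND y)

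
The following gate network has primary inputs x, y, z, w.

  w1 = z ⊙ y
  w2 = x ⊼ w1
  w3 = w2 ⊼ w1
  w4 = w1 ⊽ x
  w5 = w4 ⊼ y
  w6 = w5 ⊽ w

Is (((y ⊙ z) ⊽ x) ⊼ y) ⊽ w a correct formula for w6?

w1 = z ⊙ y
w4 = w1 ⊽ x = (z ⊙ y) ⊽ x
w5 = w4 ⊼ y = ((z ⊙ y) ⊽ x) ⊼ y
w6 = w5 ⊽ w = (((z ⊙ y) ⊽ x) ⊼ y) ⊽ w
At x=0, y=0, z=0, w=0: circuit gives 0, formula gives 0.
At x=0, y=1, z=0, w=0: circuit gives 1, formula gives 1.
Agrees on all 16 inputs.

Yes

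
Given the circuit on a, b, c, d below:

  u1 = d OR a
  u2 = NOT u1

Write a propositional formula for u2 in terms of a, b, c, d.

NOT (d OR a)

u1 = d OR a
u2 = NOT u1 = NOT (d OR a)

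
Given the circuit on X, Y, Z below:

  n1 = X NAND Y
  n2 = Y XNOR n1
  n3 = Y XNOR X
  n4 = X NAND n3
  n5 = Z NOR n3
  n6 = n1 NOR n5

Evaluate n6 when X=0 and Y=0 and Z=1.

0

n1 = 0 NAND 0 = 1
n3 = 0 XNOR 0 = 1
n5 = 1 NOR 1 = 0
n6 = 1 NOR 0 = 0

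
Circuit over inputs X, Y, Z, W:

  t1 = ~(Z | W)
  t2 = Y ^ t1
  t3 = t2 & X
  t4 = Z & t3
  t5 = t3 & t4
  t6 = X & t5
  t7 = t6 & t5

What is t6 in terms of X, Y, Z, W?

X & (((Y ^ (~(Z | W))) & X) & (Z & ((Y ^ (~(Z | W))) & X)))

t1 = ~(Z | W)
t2 = Y ^ t1 = Y ^ (~(Z | W))
t3 = t2 & X = (Y ^ (~(Z | W))) & X
t4 = Z & t3 = Z & ((Y ^ (~(Z | W))) & X)
t5 = t3 & t4 = ((Y ^ (~(Z | W))) & X) & (Z & ((Y ^ (~(Z | W))) & X))
t6 = X & t5 = X & (((Y ^ (~(Z | W))) & X) & (Z & ((Y ^ (~(Z | W))) & X)))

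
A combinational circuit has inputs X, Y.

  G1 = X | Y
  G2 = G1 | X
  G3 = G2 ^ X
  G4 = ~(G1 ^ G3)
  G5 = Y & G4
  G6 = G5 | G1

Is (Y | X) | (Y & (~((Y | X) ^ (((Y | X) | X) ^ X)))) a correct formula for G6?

G1 = X | Y
G2 = G1 | X = (X | Y) | X
G3 = G2 ^ X = ((X | Y) | X) ^ X
G4 = ~(G1 ^ G3) = ~((X | Y) ^ (((X | Y) | X) ^ X))
G5 = Y & G4 = Y & (~((X | Y) ^ (((X | Y) | X) ^ X)))
G6 = G5 | G1 = (Y & (~((X | Y) ^ (((X | Y) | X) ^ X)))) | (X | Y)
At X=0, Y=0: circuit gives 0, formula gives 0.
At X=0, Y=1: circuit gives 1, formula gives 1.
Agrees on all 4 inputs.

Yes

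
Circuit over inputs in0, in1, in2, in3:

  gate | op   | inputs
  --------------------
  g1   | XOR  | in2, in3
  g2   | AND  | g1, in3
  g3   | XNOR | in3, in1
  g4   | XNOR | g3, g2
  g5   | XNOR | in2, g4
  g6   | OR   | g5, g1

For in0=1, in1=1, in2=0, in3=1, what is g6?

1

g1 = 0 XOR 1 = 1
g2 = 1 AND 1 = 1
g3 = 1 XNOR 1 = 1
g4 = 1 XNOR 1 = 1
g5 = 0 XNOR 1 = 0
g6 = 0 OR 1 = 1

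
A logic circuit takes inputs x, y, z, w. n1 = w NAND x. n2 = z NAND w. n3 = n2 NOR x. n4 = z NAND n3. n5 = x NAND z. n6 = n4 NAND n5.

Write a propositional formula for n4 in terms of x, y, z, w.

z NAND ((z NAND w) NOR x)

n2 = z NAND w
n3 = n2 NOR x = (z NAND w) NOR x
n4 = z NAND n3 = z NAND ((z NAND w) NOR x)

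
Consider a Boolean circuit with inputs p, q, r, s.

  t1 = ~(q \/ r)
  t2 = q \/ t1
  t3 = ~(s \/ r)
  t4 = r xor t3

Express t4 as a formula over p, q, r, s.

r xor (~(s \/ r))

t3 = ~(s \/ r)
t4 = r xor t3 = r xor (~(s \/ r))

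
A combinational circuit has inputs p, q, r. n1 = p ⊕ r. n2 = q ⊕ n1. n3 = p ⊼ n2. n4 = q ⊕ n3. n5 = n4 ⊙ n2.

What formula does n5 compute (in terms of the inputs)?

n1 = p ⊕ r
n2 = q ⊕ n1 = q ⊕ (p ⊕ r)
n3 = p ⊼ n2 = p ⊼ (q ⊕ (p ⊕ r))
n4 = q ⊕ n3 = q ⊕ (p ⊼ (q ⊕ (p ⊕ r)))
n5 = n4 ⊙ n2 = (q ⊕ (p ⊼ (q ⊕ (p ⊕ r)))) ⊙ (q ⊕ (p ⊕ r))

(q ⊕ (p ⊼ (q ⊕ (p ⊕ r)))) ⊙ (q ⊕ (p ⊕ r))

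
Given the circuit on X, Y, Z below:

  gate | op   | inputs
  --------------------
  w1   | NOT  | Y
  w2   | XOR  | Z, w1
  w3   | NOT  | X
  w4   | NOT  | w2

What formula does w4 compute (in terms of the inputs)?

w1 = NOT Y
w2 = Z XOR w1 = Z XOR NOT Y
w4 = NOT w2 = NOT (Z XOR NOT Y)

NOT (Z XOR NOT Y)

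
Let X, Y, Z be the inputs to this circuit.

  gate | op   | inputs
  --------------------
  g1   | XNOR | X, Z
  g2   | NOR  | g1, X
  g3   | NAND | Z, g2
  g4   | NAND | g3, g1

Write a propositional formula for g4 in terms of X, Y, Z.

g1 = X XNOR Z
g2 = g1 NOR X = (X XNOR Z) NOR X
g3 = Z NAND g2 = Z NAND ((X XNOR Z) NOR X)
g4 = g3 NAND g1 = (Z NAND ((X XNOR Z) NOR X)) NAND (X XNOR Z)

(Z NAND ((X XNOR Z) NOR X)) NAND (X XNOR Z)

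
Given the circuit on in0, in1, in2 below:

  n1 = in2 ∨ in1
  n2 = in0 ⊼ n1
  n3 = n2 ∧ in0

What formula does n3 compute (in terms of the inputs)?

(in0 ⊼ (in2 ∨ in1)) ∧ in0

n1 = in2 ∨ in1
n2 = in0 ⊼ n1 = in0 ⊼ (in2 ∨ in1)
n3 = n2 ∧ in0 = (in0 ⊼ (in2 ∨ in1)) ∧ in0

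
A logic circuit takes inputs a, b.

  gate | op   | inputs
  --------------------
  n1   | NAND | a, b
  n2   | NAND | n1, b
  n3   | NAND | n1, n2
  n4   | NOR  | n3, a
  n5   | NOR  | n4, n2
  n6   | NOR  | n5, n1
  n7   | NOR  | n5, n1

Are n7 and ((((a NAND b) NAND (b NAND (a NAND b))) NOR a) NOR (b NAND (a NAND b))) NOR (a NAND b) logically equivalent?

n1 = a NAND b
n2 = n1 NAND b = (a NAND b) NAND b
n3 = n1 NAND n2 = (a NAND b) NAND ((a NAND b) NAND b)
n4 = n3 NOR a = ((a NAND b) NAND ((a NAND b) NAND b)) NOR a
n5 = n4 NOR n2 = (((a NAND b) NAND ((a NAND b) NAND b)) NOR a) NOR ((a NAND b) NAND b)
n7 = n5 NOR n1 = ((((a NAND b) NAND ((a NAND b) NAND b)) NOR a) NOR ((a NAND b) NAND b)) NOR (a NAND b)
At a=0, b=0: circuit gives 0, formula gives 0.
At a=1, b=1: circuit gives 1, formula gives 1.
Agrees on all 4 inputs.

Yes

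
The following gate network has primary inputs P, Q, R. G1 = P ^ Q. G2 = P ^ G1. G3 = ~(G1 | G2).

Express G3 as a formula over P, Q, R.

G1 = P ^ Q
G2 = P ^ G1 = P ^ (P ^ Q)
G3 = ~(G1 | G2) = ~((P ^ Q) | (P ^ (P ^ Q)))

~((P ^ Q) | (P ^ (P ^ Q)))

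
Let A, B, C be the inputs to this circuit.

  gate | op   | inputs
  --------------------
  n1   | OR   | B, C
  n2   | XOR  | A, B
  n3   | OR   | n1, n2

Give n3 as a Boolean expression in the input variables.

n1 = B OR C
n2 = A XOR B
n3 = n1 OR n2 = (B OR C) OR (A XOR B)

(B OR C) OR (A XOR B)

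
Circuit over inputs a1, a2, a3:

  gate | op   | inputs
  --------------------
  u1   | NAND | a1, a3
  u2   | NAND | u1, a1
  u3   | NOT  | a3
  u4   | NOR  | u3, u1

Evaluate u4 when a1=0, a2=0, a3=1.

0

u1 = 0 NAND 1 = 1
u3 = NOT 1 = 0
u4 = 0 NOR 1 = 0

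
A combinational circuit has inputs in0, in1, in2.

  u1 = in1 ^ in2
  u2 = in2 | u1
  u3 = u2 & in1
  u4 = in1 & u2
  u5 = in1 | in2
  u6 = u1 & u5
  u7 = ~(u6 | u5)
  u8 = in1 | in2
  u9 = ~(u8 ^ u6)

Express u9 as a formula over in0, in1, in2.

~((in1 | in2) ^ ((in1 ^ in2) & (in1 | in2)))

u1 = in1 ^ in2
u5 = in1 | in2
u6 = u1 & u5 = (in1 ^ in2) & (in1 | in2)
u8 = in1 | in2
u9 = ~(u8 ^ u6) = ~((in1 | in2) ^ ((in1 ^ in2) & (in1 | in2)))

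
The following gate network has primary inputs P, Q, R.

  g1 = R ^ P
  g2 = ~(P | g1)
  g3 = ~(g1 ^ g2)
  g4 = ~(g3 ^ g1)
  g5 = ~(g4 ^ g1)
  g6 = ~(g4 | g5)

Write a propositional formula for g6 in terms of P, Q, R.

g1 = R ^ P
g2 = ~(P | g1) = ~(P | (R ^ P))
g3 = ~(g1 ^ g2) = ~((R ^ P) ^ (~(P | (R ^ P))))
g4 = ~(g3 ^ g1) = ~((~((R ^ P) ^ (~(P | (R ^ P))))) ^ (R ^ P))
g5 = ~(g4 ^ g1) = ~((~((~((R ^ P) ^ (~(P | (R ^ P))))) ^ (R ^ P))) ^ (R ^ P))
g6 = ~(g4 | g5) = ~((~((~((R ^ P) ^ (~(P | (R ^ P))))) ^ (R ^ P))) | (~((~((~((R ^ P) ^ (~(P | (R ^ P))))) ^ (R ^ P))) ^ (R ^ P))))

~((~((~((R ^ P) ^ (~(P | (R ^ P))))) ^ (R ^ P))) | (~((~((~((R ^ P) ^ (~(P | (R ^ P))))) ^ (R ^ P))) ^ (R ^ P))))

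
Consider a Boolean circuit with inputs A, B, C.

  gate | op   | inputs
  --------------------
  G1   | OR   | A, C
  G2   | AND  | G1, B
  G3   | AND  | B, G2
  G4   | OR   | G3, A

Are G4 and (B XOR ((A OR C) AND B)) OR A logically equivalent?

G1 = A OR C
G2 = G1 AND B = (A OR C) AND B
G3 = B AND G2 = B AND ((A OR C) AND B)
G4 = G3 OR A = (B AND ((A OR C) AND B)) OR A
At A=0, B=1, C=0: circuit gives 0, formula gives 1.

No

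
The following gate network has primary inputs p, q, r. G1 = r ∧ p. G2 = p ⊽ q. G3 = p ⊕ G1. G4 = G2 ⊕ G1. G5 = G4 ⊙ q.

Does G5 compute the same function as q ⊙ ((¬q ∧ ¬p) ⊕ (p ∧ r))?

G1 = r ∧ p
G2 = p ⊽ q
G4 = G2 ⊕ G1 = (p ⊽ q) ⊕ (r ∧ p)
G5 = G4 ⊙ q = ((p ⊽ q) ⊕ (r ∧ p)) ⊙ q
At p=0, q=0, r=0: circuit gives 0, formula gives 0.
At p=1, q=0, r=0: circuit gives 1, formula gives 1.
Agrees on all 8 inputs.

Yes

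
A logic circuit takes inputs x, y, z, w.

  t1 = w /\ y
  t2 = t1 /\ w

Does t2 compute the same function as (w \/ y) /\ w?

No

t1 = w /\ y
t2 = t1 /\ w = (w /\ y) /\ w
At x=0, y=0, z=0, w=1: circuit gives 0, formula gives 1.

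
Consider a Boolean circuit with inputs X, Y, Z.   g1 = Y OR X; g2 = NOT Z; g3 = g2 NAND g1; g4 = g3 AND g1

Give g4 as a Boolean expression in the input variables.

(NOT Z NAND (Y OR X)) AND (Y OR X)

g1 = Y OR X
g2 = NOT Z
g3 = g2 NAND g1 = NOT Z NAND (Y OR X)
g4 = g3 AND g1 = (NOT Z NAND (Y OR X)) AND (Y OR X)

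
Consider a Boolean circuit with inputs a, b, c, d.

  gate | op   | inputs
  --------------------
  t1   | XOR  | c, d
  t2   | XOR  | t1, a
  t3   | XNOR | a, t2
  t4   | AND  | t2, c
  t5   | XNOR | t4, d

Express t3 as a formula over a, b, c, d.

a XNOR ((c XOR d) XOR a)

t1 = c XOR d
t2 = t1 XOR a = (c XOR d) XOR a
t3 = a XNOR t2 = a XNOR ((c XOR d) XOR a)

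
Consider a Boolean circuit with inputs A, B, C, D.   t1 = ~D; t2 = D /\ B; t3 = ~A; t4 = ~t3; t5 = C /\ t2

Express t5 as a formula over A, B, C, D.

C /\ (D /\ B)

t2 = D /\ B
t5 = C /\ t2 = C /\ (D /\ B)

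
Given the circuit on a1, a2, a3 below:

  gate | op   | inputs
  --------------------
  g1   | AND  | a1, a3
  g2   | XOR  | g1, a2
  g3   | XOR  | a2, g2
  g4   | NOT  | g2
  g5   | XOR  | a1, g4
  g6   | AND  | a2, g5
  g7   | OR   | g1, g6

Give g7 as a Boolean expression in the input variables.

(a1 AND a3) OR (a2 AND (a1 XOR NOT ((a1 AND a3) XOR a2)))

g1 = a1 AND a3
g2 = g1 XOR a2 = (a1 AND a3) XOR a2
g4 = NOT g2 = NOT ((a1 AND a3) XOR a2)
g5 = a1 XOR g4 = a1 XOR NOT ((a1 AND a3) XOR a2)
g6 = a2 AND g5 = a2 AND (a1 XOR NOT ((a1 AND a3) XOR a2))
g7 = g1 OR g6 = (a1 AND a3) OR (a2 AND (a1 XOR NOT ((a1 AND a3) XOR a2)))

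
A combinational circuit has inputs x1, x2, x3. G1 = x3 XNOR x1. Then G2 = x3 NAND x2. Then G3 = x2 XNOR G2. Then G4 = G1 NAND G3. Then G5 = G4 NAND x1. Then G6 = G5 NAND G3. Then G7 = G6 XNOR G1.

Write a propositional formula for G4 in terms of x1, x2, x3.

G1 = x3 XNOR x1
G2 = x3 NAND x2
G3 = x2 XNOR G2 = x2 XNOR (x3 NAND x2)
G4 = G1 NAND G3 = (x3 XNOR x1) NAND (x2 XNOR (x3 NAND x2))

(x3 XNOR x1) NAND (x2 XNOR (x3 NAND x2))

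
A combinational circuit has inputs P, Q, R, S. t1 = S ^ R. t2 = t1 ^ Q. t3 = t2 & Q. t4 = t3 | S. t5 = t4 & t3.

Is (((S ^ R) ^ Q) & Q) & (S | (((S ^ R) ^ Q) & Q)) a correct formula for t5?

t1 = S ^ R
t2 = t1 ^ Q = (S ^ R) ^ Q
t3 = t2 & Q = ((S ^ R) ^ Q) & Q
t4 = t3 | S = (((S ^ R) ^ Q) & Q) | S
t5 = t4 & t3 = ((((S ^ R) ^ Q) & Q) | S) & (((S ^ R) ^ Q) & Q)
At P=0, Q=0, R=0, S=0: circuit gives 0, formula gives 0.
At P=0, Q=1, R=0, S=0: circuit gives 1, formula gives 1.
Agrees on all 16 inputs.

Yes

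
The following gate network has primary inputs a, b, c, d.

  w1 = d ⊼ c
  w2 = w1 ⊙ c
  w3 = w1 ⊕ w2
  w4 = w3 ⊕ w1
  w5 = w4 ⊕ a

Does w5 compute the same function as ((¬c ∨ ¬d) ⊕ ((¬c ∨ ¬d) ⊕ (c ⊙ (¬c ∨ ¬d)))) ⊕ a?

w1 = d ⊼ c
w2 = w1 ⊙ c = (d ⊼ c) ⊙ c
w3 = w1 ⊕ w2 = (d ⊼ c) ⊕ ((d ⊼ c) ⊙ c)
w4 = w3 ⊕ w1 = ((d ⊼ c) ⊕ ((d ⊼ c) ⊙ c)) ⊕ (d ⊼ c)
w5 = w4 ⊕ a = (((d ⊼ c) ⊕ ((d ⊼ c) ⊙ c)) ⊕ (d ⊼ c)) ⊕ a
At a=0, b=0, c=0, d=0: circuit gives 0, formula gives 0.
At a=0, b=0, c=1, d=0: circuit gives 1, formula gives 1.
Agrees on all 16 inputs.

Yes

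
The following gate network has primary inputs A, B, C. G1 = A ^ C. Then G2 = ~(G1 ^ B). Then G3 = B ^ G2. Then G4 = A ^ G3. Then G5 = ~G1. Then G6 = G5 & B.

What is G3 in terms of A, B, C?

B ^ (~((A ^ C) ^ B))

G1 = A ^ C
G2 = ~(G1 ^ B) = ~((A ^ C) ^ B)
G3 = B ^ G2 = B ^ (~((A ^ C) ^ B))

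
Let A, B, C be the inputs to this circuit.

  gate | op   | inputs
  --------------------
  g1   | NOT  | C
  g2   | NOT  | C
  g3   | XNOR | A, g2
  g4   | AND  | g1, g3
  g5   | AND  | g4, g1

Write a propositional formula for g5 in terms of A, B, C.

(NOT C AND (A XNOR NOT C)) AND NOT C

g1 = NOT C
g2 = NOT C
g3 = A XNOR g2 = A XNOR NOT C
g4 = g1 AND g3 = NOT C AND (A XNOR NOT C)
g5 = g4 AND g1 = (NOT C AND (A XNOR NOT C)) AND NOT C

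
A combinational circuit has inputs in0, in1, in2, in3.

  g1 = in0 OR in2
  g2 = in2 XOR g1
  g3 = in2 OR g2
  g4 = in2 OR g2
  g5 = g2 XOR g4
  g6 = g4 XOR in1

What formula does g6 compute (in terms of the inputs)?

g1 = in0 OR in2
g2 = in2 XOR g1 = in2 XOR (in0 OR in2)
g4 = in2 OR g2 = in2 OR (in2 XOR (in0 OR in2))
g6 = g4 XOR in1 = (in2 OR (in2 XOR (in0 OR in2))) XOR in1

(in2 OR (in2 XOR (in0 OR in2))) XOR in1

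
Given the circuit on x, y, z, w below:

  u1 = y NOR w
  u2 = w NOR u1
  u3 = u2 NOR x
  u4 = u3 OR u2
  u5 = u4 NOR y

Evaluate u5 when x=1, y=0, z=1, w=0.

u1 = 0 NOR 0 = 1
u2 = 0 NOR 1 = 0
u3 = 0 NOR 1 = 0
u4 = 0 OR 0 = 0
u5 = 0 NOR 0 = 1

1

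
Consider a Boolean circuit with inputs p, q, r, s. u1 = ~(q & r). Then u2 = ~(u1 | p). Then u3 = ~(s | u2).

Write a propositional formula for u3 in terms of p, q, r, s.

~(s | (~((~(q & r)) | p)))

u1 = ~(q & r)
u2 = ~(u1 | p) = ~((~(q & r)) | p)
u3 = ~(s | u2) = ~(s | (~((~(q & r)) | p)))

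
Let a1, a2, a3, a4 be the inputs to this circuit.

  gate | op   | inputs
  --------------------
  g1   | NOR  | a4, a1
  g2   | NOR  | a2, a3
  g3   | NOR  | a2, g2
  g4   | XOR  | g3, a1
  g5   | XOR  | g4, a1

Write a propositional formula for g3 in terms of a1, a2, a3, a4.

g2 = a2 NOR a3
g3 = a2 NOR g2 = a2 NOR (a2 NOR a3)

a2 NOR (a2 NOR a3)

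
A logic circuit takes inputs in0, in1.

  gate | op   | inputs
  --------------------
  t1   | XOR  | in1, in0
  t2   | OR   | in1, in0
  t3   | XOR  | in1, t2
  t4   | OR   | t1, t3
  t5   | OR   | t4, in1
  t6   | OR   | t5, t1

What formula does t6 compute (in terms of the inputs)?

(((in1 XOR in0) OR (in1 XOR (in1 OR in0))) OR in1) OR (in1 XOR in0)

t1 = in1 XOR in0
t2 = in1 OR in0
t3 = in1 XOR t2 = in1 XOR (in1 OR in0)
t4 = t1 OR t3 = (in1 XOR in0) OR (in1 XOR (in1 OR in0))
t5 = t4 OR in1 = ((in1 XOR in0) OR (in1 XOR (in1 OR in0))) OR in1
t6 = t5 OR t1 = (((in1 XOR in0) OR (in1 XOR (in1 OR in0))) OR in1) OR (in1 XOR in0)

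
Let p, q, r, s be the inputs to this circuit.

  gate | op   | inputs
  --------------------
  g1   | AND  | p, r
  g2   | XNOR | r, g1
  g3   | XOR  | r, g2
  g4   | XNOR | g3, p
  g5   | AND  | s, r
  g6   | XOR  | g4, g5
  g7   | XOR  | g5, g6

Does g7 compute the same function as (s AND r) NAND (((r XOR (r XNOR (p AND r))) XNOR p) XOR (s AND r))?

No

g1 = p AND r
g2 = r XNOR g1 = r XNOR (p AND r)
g3 = r XOR g2 = r XOR (r XNOR (p AND r))
g4 = g3 XNOR p = (r XOR (r XNOR (p AND r))) XNOR p
g5 = s AND r
g6 = g4 XOR g5 = ((r XOR (r XNOR (p AND r))) XNOR p) XOR (s AND r)
g7 = g5 XOR g6 = (s AND r) XOR (((r XOR (r XNOR (p AND r))) XNOR p) XOR (s AND r))
At p=0, q=0, r=0, s=0: circuit gives 0, formula gives 1.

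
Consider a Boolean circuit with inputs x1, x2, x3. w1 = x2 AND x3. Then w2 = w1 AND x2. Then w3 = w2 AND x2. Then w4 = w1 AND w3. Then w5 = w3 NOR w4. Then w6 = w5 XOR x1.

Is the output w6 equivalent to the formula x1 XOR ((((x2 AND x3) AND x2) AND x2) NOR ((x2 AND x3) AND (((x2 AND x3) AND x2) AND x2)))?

w1 = x2 AND x3
w2 = w1 AND x2 = (x2 AND x3) AND x2
w3 = w2 AND x2 = ((x2 AND x3) AND x2) AND x2
w4 = w1 AND w3 = (x2 AND x3) AND (((x2 AND x3) AND x2) AND x2)
w5 = w3 NOR w4 = (((x2 AND x3) AND x2) AND x2) NOR ((x2 AND x3) AND (((x2 AND x3) AND x2) AND x2))
w6 = w5 XOR x1 = ((((x2 AND x3) AND x2) AND x2) NOR ((x2 AND x3) AND (((x2 AND x3) AND x2) AND x2))) XOR x1
At x1=0, x2=1, x3=1: circuit gives 0, formula gives 0.
At x1=0, x2=0, x3=0: circuit gives 1, formula gives 1.
Agrees on all 8 inputs.

Yes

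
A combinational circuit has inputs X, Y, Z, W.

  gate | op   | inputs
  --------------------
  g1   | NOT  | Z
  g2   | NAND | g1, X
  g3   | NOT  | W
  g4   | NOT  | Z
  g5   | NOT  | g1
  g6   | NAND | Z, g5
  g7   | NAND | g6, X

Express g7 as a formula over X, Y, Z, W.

(Z NAND NOT NOT Z) NAND X

g1 = NOT Z
g5 = NOT g1 = NOT NOT Z
g6 = Z NAND g5 = Z NAND NOT NOT Z
g7 = g6 NAND X = (Z NAND NOT NOT Z) NAND X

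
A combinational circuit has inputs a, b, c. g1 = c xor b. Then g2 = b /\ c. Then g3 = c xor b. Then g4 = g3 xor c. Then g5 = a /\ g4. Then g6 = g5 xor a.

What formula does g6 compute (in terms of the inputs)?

(a /\ ((c xor b) xor c)) xor a

g3 = c xor b
g4 = g3 xor c = (c xor b) xor c
g5 = a /\ g4 = a /\ ((c xor b) xor c)
g6 = g5 xor a = (a /\ ((c xor b) xor c)) xor a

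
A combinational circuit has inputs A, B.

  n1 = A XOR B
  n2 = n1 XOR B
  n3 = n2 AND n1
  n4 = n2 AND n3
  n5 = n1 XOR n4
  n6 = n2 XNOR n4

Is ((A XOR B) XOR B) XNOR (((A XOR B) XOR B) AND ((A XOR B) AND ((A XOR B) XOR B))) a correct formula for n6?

n1 = A XOR B
n2 = n1 XOR B = (A XOR B) XOR B
n3 = n2 AND n1 = ((A XOR B) XOR B) AND (A XOR B)
n4 = n2 AND n3 = ((A XOR B) XOR B) AND (((A XOR B) XOR B) AND (A XOR B))
n6 = n2 XNOR n4 = ((A XOR B) XOR B) XNOR (((A XOR B) XOR B) AND (((A XOR B) XOR B) AND (A XOR B)))
At A=1, B=1: circuit gives 0, formula gives 0.
At A=0, B=0: circuit gives 1, formula gives 1.
Agrees on all 4 inputs.

Yes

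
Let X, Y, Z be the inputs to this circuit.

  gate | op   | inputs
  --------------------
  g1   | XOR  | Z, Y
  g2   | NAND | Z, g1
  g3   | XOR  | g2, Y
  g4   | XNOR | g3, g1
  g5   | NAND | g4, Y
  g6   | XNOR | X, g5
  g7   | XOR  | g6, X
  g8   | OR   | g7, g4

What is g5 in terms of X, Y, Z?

(((Z NAND (Z XOR Y)) XOR Y) XNOR (Z XOR Y)) NAND Y

g1 = Z XOR Y
g2 = Z NAND g1 = Z NAND (Z XOR Y)
g3 = g2 XOR Y = (Z NAND (Z XOR Y)) XOR Y
g4 = g3 XNOR g1 = ((Z NAND (Z XOR Y)) XOR Y) XNOR (Z XOR Y)
g5 = g4 NAND Y = (((Z NAND (Z XOR Y)) XOR Y) XNOR (Z XOR Y)) NAND Y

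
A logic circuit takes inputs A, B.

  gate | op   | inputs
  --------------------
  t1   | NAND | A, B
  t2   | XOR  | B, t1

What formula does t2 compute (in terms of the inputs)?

B XOR (A NAND B)

t1 = A NAND B
t2 = B XOR t1 = B XOR (A NAND B)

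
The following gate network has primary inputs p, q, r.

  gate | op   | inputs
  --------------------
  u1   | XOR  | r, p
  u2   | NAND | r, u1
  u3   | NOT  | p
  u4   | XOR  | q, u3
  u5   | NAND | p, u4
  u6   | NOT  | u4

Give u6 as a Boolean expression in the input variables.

u3 = NOT p
u4 = q XOR u3 = q XOR NOT p
u6 = NOT u4 = NOT (q XOR NOT p)

NOT (q XOR NOT p)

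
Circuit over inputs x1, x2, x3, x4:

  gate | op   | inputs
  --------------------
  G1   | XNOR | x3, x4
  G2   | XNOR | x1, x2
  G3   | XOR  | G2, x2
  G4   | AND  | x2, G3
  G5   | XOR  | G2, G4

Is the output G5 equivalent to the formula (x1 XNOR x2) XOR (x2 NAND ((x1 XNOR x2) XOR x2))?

No

G2 = x1 XNOR x2
G3 = G2 XOR x2 = (x1 XNOR x2) XOR x2
G4 = x2 AND G3 = x2 AND ((x1 XNOR x2) XOR x2)
G5 = G2 XOR G4 = (x1 XNOR x2) XOR (x2 AND ((x1 XNOR x2) XOR x2))
At x1=0, x2=0, x3=0, x4=0: circuit gives 1, formula gives 0.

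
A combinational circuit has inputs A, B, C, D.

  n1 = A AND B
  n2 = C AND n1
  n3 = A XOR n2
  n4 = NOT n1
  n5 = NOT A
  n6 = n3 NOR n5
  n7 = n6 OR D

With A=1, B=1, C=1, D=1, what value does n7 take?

n1 = 1 AND 1 = 1
n2 = 1 AND 1 = 1
n3 = 1 XOR 1 = 0
n5 = NOT 1 = 0
n6 = 0 NOR 0 = 1
n7 = 1 OR 1 = 1

1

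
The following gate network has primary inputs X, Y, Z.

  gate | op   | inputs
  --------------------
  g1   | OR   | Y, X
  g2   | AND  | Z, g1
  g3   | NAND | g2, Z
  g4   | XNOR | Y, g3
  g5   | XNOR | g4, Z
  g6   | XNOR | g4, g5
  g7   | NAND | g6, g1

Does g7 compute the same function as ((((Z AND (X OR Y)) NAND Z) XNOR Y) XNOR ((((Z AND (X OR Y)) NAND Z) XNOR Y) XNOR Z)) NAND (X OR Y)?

g1 = Y OR X
g2 = Z AND g1 = Z AND (Y OR X)
g3 = g2 NAND Z = (Z AND (Y OR X)) NAND Z
g4 = Y XNOR g3 = Y XNOR ((Z AND (Y OR X)) NAND Z)
g5 = g4 XNOR Z = (Y XNOR ((Z AND (Y OR X)) NAND Z)) XNOR Z
g6 = g4 XNOR g5 = (Y XNOR ((Z AND (Y OR X)) NAND Z)) XNOR ((Y XNOR ((Z AND (Y OR X)) NAND Z)) XNOR Z)
g7 = g6 NAND g1 = ((Y XNOR ((Z AND (Y OR X)) NAND Z)) XNOR ((Y XNOR ((Z AND (Y OR X)) NAND Z)) XNOR Z)) NAND (Y OR X)
At X=0, Y=1, Z=1: circuit gives 0, formula gives 0.
At X=0, Y=0, Z=0: circuit gives 1, formula gives 1.
Agrees on all 8 inputs.

Yes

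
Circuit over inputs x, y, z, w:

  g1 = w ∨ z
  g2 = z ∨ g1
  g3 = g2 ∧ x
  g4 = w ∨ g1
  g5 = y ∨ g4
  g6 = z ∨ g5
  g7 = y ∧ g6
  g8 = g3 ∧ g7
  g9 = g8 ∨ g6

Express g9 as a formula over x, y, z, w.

g1 = w ∨ z
g2 = z ∨ g1 = z ∨ (w ∨ z)
g3 = g2 ∧ x = (z ∨ (w ∨ z)) ∧ x
g4 = w ∨ g1 = w ∨ (w ∨ z)
g5 = y ∨ g4 = y ∨ (w ∨ (w ∨ z))
g6 = z ∨ g5 = z ∨ (y ∨ (w ∨ (w ∨ z)))
g7 = y ∧ g6 = y ∧ (z ∨ (y ∨ (w ∨ (w ∨ z))))
g8 = g3 ∧ g7 = ((z ∨ (w ∨ z)) ∧ x) ∧ (y ∧ (z ∨ (y ∨ (w ∨ (w ∨ z)))))
g9 = g8 ∨ g6 = (((z ∨ (w ∨ z)) ∧ x) ∧ (y ∧ (z ∨ (y ∨ (w ∨ (w ∨ z)))))) ∨ (z ∨ (y ∨ (w ∨ (w ∨ z))))

(((z ∨ (w ∨ z)) ∧ x) ∧ (y ∧ (z ∨ (y ∨ (w ∨ (w ∨ z)))))) ∨ (z ∨ (y ∨ (w ∨ (w ∨ z))))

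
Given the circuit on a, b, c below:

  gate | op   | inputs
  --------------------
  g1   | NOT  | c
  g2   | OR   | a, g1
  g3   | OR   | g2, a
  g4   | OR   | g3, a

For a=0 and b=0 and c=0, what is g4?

1

g1 = NOT 0 = 1
g2 = 0 OR 1 = 1
g3 = 1 OR 0 = 1
g4 = 1 OR 0 = 1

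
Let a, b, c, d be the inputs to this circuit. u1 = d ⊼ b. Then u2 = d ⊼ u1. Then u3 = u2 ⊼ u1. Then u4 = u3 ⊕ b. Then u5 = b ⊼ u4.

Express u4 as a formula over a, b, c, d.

u1 = d ⊼ b
u2 = d ⊼ u1 = d ⊼ (d ⊼ b)
u3 = u2 ⊼ u1 = (d ⊼ (d ⊼ b)) ⊼ (d ⊼ b)
u4 = u3 ⊕ b = ((d ⊼ (d ⊼ b)) ⊼ (d ⊼ b)) ⊕ b

((d ⊼ (d ⊼ b)) ⊼ (d ⊼ b)) ⊕ b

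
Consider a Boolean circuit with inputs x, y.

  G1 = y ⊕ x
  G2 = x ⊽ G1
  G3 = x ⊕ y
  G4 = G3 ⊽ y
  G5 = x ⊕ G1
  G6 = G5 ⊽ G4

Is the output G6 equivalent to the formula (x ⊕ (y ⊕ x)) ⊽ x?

G1 = y ⊕ x
G3 = x ⊕ y
G4 = G3 ⊽ y = (x ⊕ y) ⊽ y
G5 = x ⊕ G1 = x ⊕ (y ⊕ x)
G6 = G5 ⊽ G4 = (x ⊕ (y ⊕ x)) ⊽ ((x ⊕ y) ⊽ y)
At x=0, y=0: circuit gives 0, formula gives 1.

No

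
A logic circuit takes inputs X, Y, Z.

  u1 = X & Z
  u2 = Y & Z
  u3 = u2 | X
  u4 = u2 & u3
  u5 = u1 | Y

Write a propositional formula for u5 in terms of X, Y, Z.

(X & Z) | Y

u1 = X & Z
u5 = u1 | Y = (X & Z) | Y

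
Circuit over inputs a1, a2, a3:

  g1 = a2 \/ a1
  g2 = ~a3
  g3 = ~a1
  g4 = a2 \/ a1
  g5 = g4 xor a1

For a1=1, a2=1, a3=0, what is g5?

0

g4 = 1 \/ 1 = 1
g5 = 1 xor 1 = 0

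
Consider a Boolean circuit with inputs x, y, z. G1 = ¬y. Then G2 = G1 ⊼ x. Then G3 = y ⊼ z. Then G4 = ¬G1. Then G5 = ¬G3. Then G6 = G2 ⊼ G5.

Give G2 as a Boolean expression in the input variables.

¬y ⊼ x

G1 = ¬y
G2 = G1 ⊼ x = ¬y ⊼ x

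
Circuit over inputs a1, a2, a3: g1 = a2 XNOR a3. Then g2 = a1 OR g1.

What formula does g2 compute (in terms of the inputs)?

g1 = a2 XNOR a3
g2 = a1 OR g1 = a1 OR (a2 XNOR a3)

a1 OR (a2 XNOR a3)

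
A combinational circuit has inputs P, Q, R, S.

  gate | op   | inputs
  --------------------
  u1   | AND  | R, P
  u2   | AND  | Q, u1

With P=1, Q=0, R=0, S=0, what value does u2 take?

0

u1 = 0 AND 1 = 0
u2 = 0 AND 0 = 0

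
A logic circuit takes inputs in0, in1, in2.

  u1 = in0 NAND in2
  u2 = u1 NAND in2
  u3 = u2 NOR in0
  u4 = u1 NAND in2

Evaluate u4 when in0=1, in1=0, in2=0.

1

u1 = 1 NAND 0 = 1
u4 = 1 NAND 0 = 1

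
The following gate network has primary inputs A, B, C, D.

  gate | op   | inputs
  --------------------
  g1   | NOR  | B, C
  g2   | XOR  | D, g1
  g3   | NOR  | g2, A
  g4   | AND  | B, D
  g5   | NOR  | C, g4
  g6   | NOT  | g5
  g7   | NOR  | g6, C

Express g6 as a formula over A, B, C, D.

NOT (C NOR (B AND D))

g4 = B AND D
g5 = C NOR g4 = C NOR (B AND D)
g6 = NOT g5 = NOT (C NOR (B AND D))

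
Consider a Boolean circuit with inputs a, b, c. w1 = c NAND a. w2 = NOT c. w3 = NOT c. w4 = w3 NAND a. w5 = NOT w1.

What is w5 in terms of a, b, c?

w1 = c NAND a
w5 = NOT w1 = NOT (c NAND a)

NOT (c NAND a)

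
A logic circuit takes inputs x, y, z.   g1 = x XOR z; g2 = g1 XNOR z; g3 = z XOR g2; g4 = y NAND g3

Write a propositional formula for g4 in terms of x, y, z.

y NAND (z XOR ((x XOR z) XNOR z))

g1 = x XOR z
g2 = g1 XNOR z = (x XOR z) XNOR z
g3 = z XOR g2 = z XOR ((x XOR z) XNOR z)
g4 = y NAND g3 = y NAND (z XOR ((x XOR z) XNOR z))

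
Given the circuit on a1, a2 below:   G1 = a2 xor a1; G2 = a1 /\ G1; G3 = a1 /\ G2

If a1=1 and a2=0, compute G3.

G1 = 0 xor 1 = 1
G2 = 1 /\ 1 = 1
G3 = 1 /\ 1 = 1

1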